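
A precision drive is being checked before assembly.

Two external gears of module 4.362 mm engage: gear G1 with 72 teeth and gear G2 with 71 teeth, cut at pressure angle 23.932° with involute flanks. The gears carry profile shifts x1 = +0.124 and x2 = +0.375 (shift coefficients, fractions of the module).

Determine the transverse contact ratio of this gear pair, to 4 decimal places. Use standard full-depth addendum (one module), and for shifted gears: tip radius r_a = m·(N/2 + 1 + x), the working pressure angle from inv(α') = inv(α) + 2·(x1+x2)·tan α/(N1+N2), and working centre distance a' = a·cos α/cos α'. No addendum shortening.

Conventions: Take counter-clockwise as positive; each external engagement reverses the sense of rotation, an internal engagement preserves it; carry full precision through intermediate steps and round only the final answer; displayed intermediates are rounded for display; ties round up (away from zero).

topology: single-mesh involute geometry — m = 4.362, 72T/71T pair
base radii: r_b1 = 143.531572, r_b2 = 141.538078
tip radii: r_a1 = 161.934888, r_a2 = 160.848750
inv(α') = inv(23.932°) + 2·(+0.124+0.375)·tan α/(72+71) = 0.02921249  ⇒  α' = 24.79712°
a' = a·cos α / cos α' = 311.8830·cos 23.932°/cos 24.79712° = 314.023032
action lengths: √(r_a1²−r_b1²) = 74.977301, √(r_a2²−r_b2²) = 76.415265
base pitch p_b = π·m·cos α = 12.525493
CR = (74.977301 + 76.415265 − 314.023032·sin 24.79712°)/12.525493 = 1.571936
contact ratio ≈ 1.5719

1.5719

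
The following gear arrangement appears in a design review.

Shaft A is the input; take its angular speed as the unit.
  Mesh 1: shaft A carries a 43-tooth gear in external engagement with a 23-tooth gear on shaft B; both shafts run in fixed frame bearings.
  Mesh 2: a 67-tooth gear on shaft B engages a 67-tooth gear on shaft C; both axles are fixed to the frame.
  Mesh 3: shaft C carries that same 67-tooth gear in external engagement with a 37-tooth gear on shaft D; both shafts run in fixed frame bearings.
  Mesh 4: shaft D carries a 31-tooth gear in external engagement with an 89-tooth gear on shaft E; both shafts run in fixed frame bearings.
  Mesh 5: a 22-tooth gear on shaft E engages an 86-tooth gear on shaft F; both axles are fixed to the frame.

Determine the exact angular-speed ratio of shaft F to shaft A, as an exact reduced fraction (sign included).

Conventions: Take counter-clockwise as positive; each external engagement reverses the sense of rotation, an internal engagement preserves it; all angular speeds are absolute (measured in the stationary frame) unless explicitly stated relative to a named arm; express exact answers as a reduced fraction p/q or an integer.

class = fixed-axis compound train [5 meshes; 5 ratios multiply, 5 sense flips]
mesh 1 [43T→23T]: running ratio 43/23, sense −
mesh 2 [67T→67T]: running ratio 43/23, sense +
mesh 3 [67T→37T]: running ratio 2881/851, sense −
mesh 4 [31T→89T]: running ratio 89311/75739, sense +
mesh 5 [22T→86T]: running ratio 22847/75739, sense −
ω_out/ω_in = -22847/75739

-22847/75739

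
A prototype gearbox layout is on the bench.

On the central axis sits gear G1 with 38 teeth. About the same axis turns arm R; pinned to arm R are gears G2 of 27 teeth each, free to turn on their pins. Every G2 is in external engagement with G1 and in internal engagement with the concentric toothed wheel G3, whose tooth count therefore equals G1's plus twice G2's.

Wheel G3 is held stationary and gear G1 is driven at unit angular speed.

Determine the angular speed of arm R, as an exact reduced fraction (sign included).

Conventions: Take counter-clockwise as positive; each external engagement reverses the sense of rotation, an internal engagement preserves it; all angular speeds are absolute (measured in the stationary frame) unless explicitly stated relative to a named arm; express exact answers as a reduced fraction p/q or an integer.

19/65

topology: planetary set — G1 38T / G2 27T / G3 92T, arm = carrier (Willis)
ring teeth: 38 + 2·27 = 92
38(ω_sun−ω_arm) = −92(ω_ring−ω_arm),  ω_ring = 0, ω_sun = 1
38(1−ω_arm) = −92(0−ω_arm)  ⇒  130·ω_arm = 38  ⇒  ω_arm = 19/65
exact speed ratio = 19/65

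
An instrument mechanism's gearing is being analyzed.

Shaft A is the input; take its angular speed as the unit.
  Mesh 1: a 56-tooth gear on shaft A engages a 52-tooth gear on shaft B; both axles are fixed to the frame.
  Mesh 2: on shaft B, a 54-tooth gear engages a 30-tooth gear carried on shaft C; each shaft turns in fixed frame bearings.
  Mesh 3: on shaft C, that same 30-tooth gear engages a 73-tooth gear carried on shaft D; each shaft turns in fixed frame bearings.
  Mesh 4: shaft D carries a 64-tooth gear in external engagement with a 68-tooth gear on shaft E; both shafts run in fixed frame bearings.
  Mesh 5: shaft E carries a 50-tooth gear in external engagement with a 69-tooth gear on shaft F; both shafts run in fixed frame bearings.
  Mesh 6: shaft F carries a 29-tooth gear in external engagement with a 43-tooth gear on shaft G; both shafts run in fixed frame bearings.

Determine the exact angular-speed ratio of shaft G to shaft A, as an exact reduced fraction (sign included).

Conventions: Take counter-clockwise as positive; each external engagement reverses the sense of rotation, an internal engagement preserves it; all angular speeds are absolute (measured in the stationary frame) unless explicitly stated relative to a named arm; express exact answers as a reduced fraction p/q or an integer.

5846400/15955537

class = fixed-axis compound train [6 meshes; 6 ratios multiply, 6 sense flips]
mesh 1 [56T→52T]: running ratio 14/13, sense −
mesh 2 [54T→30T]: running ratio 126/65, sense +
mesh 3 [30T→73T]: running ratio 756/949, sense −
mesh 4 [64T→68T]: running ratio 12096/16133, sense +
mesh 5 [50T→69T]: running ratio 201600/371059, sense −
mesh 6 [29T→43T]: running ratio 5846400/15955537, sense +
ω_out/ω_in = 5846400/15955537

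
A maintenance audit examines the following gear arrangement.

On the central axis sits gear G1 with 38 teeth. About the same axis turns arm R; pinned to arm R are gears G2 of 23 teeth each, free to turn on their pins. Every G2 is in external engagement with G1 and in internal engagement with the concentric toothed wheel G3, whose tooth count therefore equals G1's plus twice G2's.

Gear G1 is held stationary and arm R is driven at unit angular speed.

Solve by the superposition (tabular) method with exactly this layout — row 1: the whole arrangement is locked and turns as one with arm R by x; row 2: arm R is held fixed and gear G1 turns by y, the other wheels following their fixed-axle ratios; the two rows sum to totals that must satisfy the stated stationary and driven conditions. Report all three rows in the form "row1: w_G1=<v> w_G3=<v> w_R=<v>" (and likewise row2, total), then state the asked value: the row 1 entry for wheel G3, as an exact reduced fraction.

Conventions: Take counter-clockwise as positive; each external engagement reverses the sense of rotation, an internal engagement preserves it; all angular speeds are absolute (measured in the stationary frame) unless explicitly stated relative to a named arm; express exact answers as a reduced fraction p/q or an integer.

planetary set (38T centre, 23T on arm, 84T internal) — Willis relation
row 1: whole set turns with the arm by x
row 2 — arm fixed, fixed-axis ratios: sun y, ring −(38/84)·y, arm 0
boundary: total ω_sun = x + y = 0 and total ω_arm = x = 1  ⇒  y = -1, x = 1
row 2 ring = −(38/84)·(-1) = 19/42
totals (row 1 + row 2): sun 1 + (-1) = 0, ring 1 + 19/42 = 61/42, arm 1 + 0 = 1
asked cell (row1, ring) = 1

row1: w_G1=1 w_G3=1 w_R=1
row2: w_G1=-1 w_G3=19/42 w_R=0
total: w_G1=0 w_G3=61/42 w_R=1
asked value: 1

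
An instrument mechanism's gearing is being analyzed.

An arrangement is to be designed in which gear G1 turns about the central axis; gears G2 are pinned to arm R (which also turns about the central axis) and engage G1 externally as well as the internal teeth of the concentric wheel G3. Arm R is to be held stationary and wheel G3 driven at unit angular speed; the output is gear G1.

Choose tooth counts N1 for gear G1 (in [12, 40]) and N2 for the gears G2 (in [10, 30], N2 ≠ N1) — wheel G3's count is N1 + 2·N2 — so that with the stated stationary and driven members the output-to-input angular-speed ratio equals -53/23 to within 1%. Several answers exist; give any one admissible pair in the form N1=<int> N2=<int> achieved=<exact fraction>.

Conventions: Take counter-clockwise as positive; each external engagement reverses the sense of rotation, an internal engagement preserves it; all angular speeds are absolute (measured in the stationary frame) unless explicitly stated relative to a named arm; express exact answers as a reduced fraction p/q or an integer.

N1=23 N2=15 achieved=-53/23

class = planetary set [ratio -53/23 wanted; Willis about the carrier]
Willis with ω_arm = 0: ω_sun/ω_ring = −N3/N1; set equal to -53/23  ⇒  N3/N1 = −(-53/23) = 53/23
N3 = N1 + 2·N2  ⇒  N2/N1 = (N3/N1 − 1)/2 = (53/23 − 1)/2 = 15/23
smallest multiple with N1 ≥ 12 and N2 ≥ 10: k = 1  ⇒  N1 = 1·23 = 23, N2 = 1·15 = 15 (N1 ≤ 40, N2 ≤ 30, N2 ≠ N1 ✓), N3 = 23 + 2·15 = 53
check: −N3/N1 with N1 = 23, N3 = 53 gives -53/23; |achieved − target| = 0 ≤ 53/2300 ✓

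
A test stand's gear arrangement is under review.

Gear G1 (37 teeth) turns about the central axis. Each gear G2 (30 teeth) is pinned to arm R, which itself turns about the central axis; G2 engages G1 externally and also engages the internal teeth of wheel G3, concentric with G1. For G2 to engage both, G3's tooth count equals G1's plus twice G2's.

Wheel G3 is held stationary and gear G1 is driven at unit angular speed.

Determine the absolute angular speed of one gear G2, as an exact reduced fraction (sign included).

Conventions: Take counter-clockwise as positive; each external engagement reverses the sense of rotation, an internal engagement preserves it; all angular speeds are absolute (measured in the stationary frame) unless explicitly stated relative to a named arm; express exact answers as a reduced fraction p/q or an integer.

-37/60

topology: planetary set — G1 37T / G2 30T / G3 97T, arm = carrier (Willis)
ring teeth: 37 + 2·30 = 97
37(ω_sun−ω_arm) = −97(ω_ring−ω_arm),  ω_ring = 0, ω_sun = 1
37(1−ω_arm) = −97(0−ω_arm)  ⇒  134·ω_arm = 37  ⇒  ω_arm = 37/134
sun–planet mesh: 37·(1−37/134) = −30·(ω_p−ω_arm)  ⇒  ω_p−ω_arm = -3589/4020
ω_p = 37/134 − 3589/4020 = -37/60
exact speed ratio = -37/60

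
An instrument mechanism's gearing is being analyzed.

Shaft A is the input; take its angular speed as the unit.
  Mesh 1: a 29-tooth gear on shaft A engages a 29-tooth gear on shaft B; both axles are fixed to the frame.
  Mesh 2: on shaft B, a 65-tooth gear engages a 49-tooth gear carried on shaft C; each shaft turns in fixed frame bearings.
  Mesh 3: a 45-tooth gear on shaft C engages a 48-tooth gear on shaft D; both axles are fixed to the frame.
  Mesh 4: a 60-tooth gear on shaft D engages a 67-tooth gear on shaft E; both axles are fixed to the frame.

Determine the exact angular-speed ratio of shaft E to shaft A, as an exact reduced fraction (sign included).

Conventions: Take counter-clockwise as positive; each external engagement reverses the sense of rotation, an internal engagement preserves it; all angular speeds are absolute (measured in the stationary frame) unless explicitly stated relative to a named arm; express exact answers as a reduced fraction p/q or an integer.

14625/13132

class = fixed-axis compound train [4 meshes; 4 ratios multiply, 4 sense flips]
mesh 1 [29T→29T]: running ratio 1, sense −
mesh 2 [65T→49T]: running ratio 65/49, sense +
mesh 3 [45T→48T]: running ratio 975/784, sense −
mesh 4 [60T→67T]: running ratio 14625/13132, sense +
ω_out/ω_in = 14625/13132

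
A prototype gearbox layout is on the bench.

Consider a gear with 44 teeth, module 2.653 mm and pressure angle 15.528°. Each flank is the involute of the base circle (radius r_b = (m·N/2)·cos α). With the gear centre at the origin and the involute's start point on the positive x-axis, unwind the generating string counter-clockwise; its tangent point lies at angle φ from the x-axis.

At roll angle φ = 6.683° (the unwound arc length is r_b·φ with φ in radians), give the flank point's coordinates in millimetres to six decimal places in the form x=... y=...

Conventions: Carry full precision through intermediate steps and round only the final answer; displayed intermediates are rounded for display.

x=56.616868 y=0.029706

single-mesh involute tooth geometry (44T wheel at module 2.653)
pitch radius r_p = m·N/2 = 2.653·44/2 = 58.366000
base radius r_b = r_p·cos α = 58.366000·cos 15.528° = 56.235626
roll angle φ = 6.683° = 0.11664035 rad
x = r_b·(cos φ + φ·sin φ) = 56.616868
y = r_b·(sin φ − φ·cos φ) = 0.029706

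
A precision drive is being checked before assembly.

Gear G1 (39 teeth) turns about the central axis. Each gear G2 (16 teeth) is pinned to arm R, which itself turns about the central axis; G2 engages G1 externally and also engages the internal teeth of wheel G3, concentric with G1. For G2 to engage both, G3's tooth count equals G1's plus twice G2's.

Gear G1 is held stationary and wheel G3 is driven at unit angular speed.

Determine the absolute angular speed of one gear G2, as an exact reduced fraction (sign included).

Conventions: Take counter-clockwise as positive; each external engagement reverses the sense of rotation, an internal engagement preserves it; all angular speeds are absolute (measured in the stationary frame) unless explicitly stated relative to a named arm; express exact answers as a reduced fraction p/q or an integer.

71/32

planetary set (39T centre, 16T on arm, 71T internal) — Willis relation
ring teeth: 39 + 2·16 = 71
39(ω_sun−ω_arm) = −71(ω_ring−ω_arm),  ω_sun = 0, ω_ring = 1
39(0−ω_arm) = −71(1−ω_arm)  ⇒  110·ω_arm = 71  ⇒  ω_arm = 71/110
sun–planet mesh: 39·(0−71/110) = −16·(ω_p−ω_arm)  ⇒  ω_p−ω_arm = 2769/1760
ω_p = 71/110 + 2769/1760 = 71/32
exact speed ratio = 71/32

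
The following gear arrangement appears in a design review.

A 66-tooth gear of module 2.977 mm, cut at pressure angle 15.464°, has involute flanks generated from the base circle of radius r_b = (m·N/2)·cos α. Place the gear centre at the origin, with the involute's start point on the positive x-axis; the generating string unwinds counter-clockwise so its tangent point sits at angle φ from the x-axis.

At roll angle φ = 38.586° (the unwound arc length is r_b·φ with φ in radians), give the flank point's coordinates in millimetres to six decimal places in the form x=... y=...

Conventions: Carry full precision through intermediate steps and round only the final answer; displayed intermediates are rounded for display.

class = single-mesh tooth geometry [base-circle involute, m = 2.977, 66T]
pitch radius r_p = m·N/2 = 2.977·66/2 = 98.241000
base radius r_b = r_p·cos α = 98.241000·cos 15.464° = 94.684496
roll angle φ = 38.586° = 0.67345275 rad
x = r_b·(cos φ + φ·sin φ) = 113.782142
y = r_b·(sin φ − φ·cos φ) = 9.209853

x=113.782142 y=9.209853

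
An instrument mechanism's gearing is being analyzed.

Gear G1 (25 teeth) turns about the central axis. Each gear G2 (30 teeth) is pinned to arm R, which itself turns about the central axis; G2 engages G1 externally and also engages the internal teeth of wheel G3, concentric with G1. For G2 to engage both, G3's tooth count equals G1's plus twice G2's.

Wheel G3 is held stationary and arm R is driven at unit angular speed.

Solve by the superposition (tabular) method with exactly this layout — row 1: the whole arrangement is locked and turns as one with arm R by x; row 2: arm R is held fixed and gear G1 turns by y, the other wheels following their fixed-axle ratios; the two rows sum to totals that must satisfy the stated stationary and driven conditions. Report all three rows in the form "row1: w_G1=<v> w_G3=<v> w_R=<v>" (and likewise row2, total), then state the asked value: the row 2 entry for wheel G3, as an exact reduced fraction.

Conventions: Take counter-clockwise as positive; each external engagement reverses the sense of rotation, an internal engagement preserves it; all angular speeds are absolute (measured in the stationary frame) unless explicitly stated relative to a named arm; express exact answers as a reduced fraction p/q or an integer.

row1: w_G1=1 w_G3=1 w_R=1
row2: w_G1=17/5 w_G3=-1 w_R=0
total: w_G1=22/5 w_G3=0 w_R=1
asked value: -1

class = planetary set [G3 = 25+2·30 = 85; Willis about the carrier]
row 1 (train locked, turned with arm): all members turn x
row 2: sun turns y, ring = −(25/85)·y, arm 0
boundary: total ω_ring = x − (25/85)·y = 0 and total ω_arm = x = 1  ⇒  y = 17/5, x = 1
row 2 ring = −(25/85)·17/5 = -1
totals (row 1 + row 2): sun 1 + 17/5 = 22/5, ring 1 + (-1) = 0, arm 1 + 0 = 1
asked cell (row2, ring) = -1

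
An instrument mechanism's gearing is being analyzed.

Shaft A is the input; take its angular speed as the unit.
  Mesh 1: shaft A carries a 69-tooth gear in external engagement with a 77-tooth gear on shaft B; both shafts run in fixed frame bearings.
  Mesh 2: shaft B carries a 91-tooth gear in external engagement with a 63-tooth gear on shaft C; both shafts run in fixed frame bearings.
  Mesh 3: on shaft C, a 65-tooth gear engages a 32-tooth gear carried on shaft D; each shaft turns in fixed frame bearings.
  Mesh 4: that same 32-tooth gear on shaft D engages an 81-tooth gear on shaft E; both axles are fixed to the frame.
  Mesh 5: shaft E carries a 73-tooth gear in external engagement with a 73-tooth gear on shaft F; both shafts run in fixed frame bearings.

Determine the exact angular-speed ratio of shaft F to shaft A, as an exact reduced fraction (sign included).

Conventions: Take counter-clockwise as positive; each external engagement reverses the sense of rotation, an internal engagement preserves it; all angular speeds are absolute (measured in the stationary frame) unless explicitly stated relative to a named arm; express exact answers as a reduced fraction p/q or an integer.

class = fixed-axis compound train [5 meshes; 5 ratios multiply, 5 sense flips]
mesh 1 [69T→77T]: running ratio 69/77, sense −
mesh 2 [91T→63T]: running ratio 299/231, sense +
mesh 3 [65T→32T]: running ratio 19435/7392, sense −
mesh 4 [32T→81T]: running ratio 19435/18711, sense +
mesh 5 [73T→73T]: running ratio 19435/18711, sense −
ω_out/ω_in = -19435/18711

-19435/18711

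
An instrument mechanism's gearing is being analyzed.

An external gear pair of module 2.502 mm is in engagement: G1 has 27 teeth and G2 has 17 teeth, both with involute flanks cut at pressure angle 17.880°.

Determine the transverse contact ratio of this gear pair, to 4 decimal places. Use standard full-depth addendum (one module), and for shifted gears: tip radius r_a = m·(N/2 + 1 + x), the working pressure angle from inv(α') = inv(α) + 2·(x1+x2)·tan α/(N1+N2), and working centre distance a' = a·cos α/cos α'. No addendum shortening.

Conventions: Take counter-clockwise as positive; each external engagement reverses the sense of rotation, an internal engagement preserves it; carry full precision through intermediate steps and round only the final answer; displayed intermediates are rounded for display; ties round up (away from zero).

1.6549

class = single-mesh tooth geometry [involute pair 27T × 17T, m = 2.502]
base radii: r_b1 = 32.145626, r_b2 = 20.239839
tip radii: r_a1 = 36.279000, r_a2 = 23.769000
no profile shift: α' = α, a' = a
action lengths: √(r_a1²−r_b1²) = 16.817389, √(r_a2²−r_b2²) = 12.462516
base pitch p_b = π·m·cos α = 7.480627
CR = (16.817389 + 12.462516 − 55.044000·sin 17.88000°)/7.480627 = 1.654948
contact ratio ≈ 1.6549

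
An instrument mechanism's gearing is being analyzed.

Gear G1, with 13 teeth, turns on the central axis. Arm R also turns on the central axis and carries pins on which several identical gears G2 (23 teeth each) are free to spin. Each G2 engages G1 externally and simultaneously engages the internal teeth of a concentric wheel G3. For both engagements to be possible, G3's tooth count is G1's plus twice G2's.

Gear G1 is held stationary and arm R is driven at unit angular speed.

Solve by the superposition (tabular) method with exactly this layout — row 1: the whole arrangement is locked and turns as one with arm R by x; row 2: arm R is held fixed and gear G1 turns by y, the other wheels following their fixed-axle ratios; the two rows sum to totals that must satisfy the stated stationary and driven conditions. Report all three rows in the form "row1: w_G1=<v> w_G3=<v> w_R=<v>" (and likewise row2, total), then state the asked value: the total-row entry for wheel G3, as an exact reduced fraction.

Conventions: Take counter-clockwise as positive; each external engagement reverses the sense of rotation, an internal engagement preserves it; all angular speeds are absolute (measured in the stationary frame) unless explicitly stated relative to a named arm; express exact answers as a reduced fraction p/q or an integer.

row1: w_G1=1 w_G3=1 w_R=1
row2: w_G1=-1 w_G3=13/59 w_R=0
total: w_G1=0 w_G3=72/59 w_R=1
asked value: 72/59

class = planetary set [G3 = 13+2·23 = 59; Willis about the carrier]
row 1 (train locked, turned with arm): all members turn x
superposition row 2 [arm held]: sun y, ring −(13/59)·y, arm 0
boundary: total ω_sun = x + y = 0 and total ω_arm = x = 1  ⇒  y = -1, x = 1
row 2 ring = −(13/59)·(-1) = 13/59
totals (row 1 + row 2): sun 1 + (-1) = 0, ring 1 + 13/59 = 72/59, arm 1 + 0 = 1
asked cell (total, ring) = 72/59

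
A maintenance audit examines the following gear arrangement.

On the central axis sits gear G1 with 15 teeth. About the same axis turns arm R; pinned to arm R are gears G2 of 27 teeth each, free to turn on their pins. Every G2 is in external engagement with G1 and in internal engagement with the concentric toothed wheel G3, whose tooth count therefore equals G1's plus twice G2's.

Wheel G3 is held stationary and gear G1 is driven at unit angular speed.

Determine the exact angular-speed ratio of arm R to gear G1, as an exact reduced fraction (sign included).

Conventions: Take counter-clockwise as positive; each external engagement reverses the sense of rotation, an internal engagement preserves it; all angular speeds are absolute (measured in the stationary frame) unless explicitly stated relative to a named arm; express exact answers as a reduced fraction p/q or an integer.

5/28

recognized (axles ride arm R): planetary set, 15/27/69 teeth
ring teeth: 15 + 2·27 = 69
15(ω_sun−ω_arm) = −69(ω_ring−ω_arm),  ω_ring = 0, ω_sun = 1
15(1−ω_arm) = −69(0−ω_arm)  ⇒  84·ω_arm = 15  ⇒  ω_arm = 5/28
ω_out/ω_in = 5/28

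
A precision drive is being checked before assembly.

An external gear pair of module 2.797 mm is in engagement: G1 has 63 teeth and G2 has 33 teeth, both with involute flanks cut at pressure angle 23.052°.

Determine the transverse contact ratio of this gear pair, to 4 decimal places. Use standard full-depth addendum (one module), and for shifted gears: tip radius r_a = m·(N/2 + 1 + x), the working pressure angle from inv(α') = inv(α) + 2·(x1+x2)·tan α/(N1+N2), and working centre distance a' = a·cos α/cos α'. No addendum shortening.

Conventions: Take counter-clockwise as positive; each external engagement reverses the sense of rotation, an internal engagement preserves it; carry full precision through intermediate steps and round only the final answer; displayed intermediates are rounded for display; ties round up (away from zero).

topology: single-mesh involute geometry — m = 2.797, 63T/33T pair
base radii: r_b1 = 81.070263, r_b2 = 42.465376
tip radii: r_a1 = 90.902500, r_a2 = 48.947500
no profile shift: α' = α, a' = a
action lengths: √(r_a1²−r_b1²) = 41.120274, √(r_a2²−r_b2²) = 24.342342
base pitch p_b = π·m·cos α = 8.085389
CR = (41.120274 + 24.342342 − 134.256000·sin 23.05200°)/8.085389 = 1.594540
contact ratio ≈ 1.5945

1.5945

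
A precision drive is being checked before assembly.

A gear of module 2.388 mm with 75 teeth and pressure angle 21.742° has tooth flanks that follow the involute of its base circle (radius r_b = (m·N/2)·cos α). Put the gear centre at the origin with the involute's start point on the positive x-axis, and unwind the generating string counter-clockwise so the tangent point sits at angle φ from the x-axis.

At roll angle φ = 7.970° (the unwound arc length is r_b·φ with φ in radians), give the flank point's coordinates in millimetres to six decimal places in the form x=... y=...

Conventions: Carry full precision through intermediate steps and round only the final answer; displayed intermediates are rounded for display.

x=83.980383 y=0.074484

topology: single-mesh involute geometry — m = 2.388, N = 75
pitch radius r_p = m·N/2 = 2.388·75/2 = 89.550000
base radius r_b = r_p·cos α = 89.550000·cos 21.742° = 83.179528
roll angle φ = 7.970° = 0.13910274 rad
x = r_b·(cos φ + φ·sin φ) = 83.980383
y = r_b·(sin φ − φ·cos φ) = 0.074484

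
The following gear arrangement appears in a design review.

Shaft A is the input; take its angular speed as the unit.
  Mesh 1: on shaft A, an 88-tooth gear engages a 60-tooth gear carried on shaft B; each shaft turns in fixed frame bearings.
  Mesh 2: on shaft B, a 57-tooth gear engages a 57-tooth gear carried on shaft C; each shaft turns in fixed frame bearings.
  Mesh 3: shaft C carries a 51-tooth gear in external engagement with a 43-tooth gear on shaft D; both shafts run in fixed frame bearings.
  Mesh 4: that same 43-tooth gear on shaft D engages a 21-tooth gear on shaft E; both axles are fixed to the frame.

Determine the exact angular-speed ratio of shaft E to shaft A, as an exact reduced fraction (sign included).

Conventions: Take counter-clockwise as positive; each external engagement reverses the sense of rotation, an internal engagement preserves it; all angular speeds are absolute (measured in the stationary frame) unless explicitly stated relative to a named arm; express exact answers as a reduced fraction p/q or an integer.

374/105

class = fixed-axis compound train [4 meshes; 4 ratios multiply, 4 sense flips]
mesh 1 [88T→60T]: running ratio 22/15, sense −
mesh 2 [57T→57T]: running ratio 22/15, sense +
mesh 3 [51T→43T]: running ratio 374/215, sense −
mesh 4 [43T→21T]: running ratio 374/105, sense +
ω_out/ω_in = 374/105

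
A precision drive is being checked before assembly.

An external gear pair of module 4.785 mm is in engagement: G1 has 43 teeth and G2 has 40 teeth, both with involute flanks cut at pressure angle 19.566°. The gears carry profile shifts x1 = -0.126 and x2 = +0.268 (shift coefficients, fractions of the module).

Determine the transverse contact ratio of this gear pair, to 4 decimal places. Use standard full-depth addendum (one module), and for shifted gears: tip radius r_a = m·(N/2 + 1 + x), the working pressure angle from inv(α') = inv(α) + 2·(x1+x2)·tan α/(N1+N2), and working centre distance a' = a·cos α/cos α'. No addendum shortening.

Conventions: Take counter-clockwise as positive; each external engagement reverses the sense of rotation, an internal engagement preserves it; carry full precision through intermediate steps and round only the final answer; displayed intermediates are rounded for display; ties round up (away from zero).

single-mesh involute tooth geometry (43T engaging 40T at module 4.785)
base radii: r_b1 = 96.936977, r_b2 = 90.173932
tip radii: r_a1 = 107.059590, r_a2 = 101.767380
inv(α') = inv(19.566°) + 2·(-0.126+0.268)·tan α/(43+40) = 0.01514047  ⇒  α' = 20.10155°
a' = a·cos α / cos α' = 198.5775·cos 19.566°/cos 20.10155° = 199.248114
action lengths: √(r_a1²−r_b1²) = 45.442031, √(r_a2²−r_b2²) = 47.172678
base pitch p_b = π·m·cos α = 14.164488
CR = (45.442031 + 47.172678 − 199.248114·sin 20.10155°)/14.164488 = 1.703988
contact ratio ≈ 1.7040

1.7040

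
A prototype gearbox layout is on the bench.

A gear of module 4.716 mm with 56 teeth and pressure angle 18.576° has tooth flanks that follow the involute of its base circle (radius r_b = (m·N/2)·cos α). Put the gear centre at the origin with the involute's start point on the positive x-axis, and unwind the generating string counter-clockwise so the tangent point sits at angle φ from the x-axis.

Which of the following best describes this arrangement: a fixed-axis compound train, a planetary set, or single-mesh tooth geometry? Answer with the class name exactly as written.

topology: single-mesh involute geometry — m = 4.716, N = 56
classification: single-mesh tooth geometry

single-mesh tooth geometry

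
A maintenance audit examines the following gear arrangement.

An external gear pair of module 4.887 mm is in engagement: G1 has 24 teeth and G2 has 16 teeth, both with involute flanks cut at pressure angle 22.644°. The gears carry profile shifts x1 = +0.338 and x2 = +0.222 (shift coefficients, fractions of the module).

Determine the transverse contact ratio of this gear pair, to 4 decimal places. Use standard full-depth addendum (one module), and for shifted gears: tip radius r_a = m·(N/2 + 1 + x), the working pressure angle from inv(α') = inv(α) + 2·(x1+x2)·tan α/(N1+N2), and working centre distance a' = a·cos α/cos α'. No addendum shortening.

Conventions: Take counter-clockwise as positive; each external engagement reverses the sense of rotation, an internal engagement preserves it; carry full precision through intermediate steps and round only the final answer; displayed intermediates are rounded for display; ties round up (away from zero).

topology: single-mesh involute geometry — m = 4.887, 24T/16T pair
base radii: r_b1 = 54.123417, r_b2 = 36.082278
tip radii: r_a1 = 65.182806, r_a2 = 45.067914
inv(α') = inv(22.644°) + 2·(+0.338+0.222)·tan α/(24+16) = 0.03362928  ⇒  α' = 25.92322°
a' = a·cos α / cos α' = 97.7400·cos 22.644°/cos 25.92322° = 100.297566
action lengths: √(r_a1²−r_b1²) = 36.324288, √(r_a2²−r_b2²) = 27.003446
base pitch p_b = π·m·cos α = 14.169477
CR = (36.324288 + 27.003446 − 100.297566·sin 25.92322°)/14.169477 = 1.374858
contact ratio ≈ 1.3749

1.3749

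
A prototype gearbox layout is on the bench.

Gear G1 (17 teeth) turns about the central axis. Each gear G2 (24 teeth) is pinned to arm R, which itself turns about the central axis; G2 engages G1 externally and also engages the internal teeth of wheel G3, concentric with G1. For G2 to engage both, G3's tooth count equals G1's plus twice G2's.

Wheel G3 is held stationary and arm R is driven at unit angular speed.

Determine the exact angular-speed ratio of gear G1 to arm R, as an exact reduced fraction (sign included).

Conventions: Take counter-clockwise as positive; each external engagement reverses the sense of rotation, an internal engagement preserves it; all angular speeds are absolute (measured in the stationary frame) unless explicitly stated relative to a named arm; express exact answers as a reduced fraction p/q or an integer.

82/17

recognized (axles ride arm R): planetary set, 17/24/65 teeth
ring teeth: 17 + 2·24 = 65
17(ω_sun−ω_arm) = −65(ω_ring−ω_arm),  ω_ring = 0, ω_arm = 1
ω_sun = 1 − (65/17)(0−1) = 82/17
ω_out/ω_in = 82/17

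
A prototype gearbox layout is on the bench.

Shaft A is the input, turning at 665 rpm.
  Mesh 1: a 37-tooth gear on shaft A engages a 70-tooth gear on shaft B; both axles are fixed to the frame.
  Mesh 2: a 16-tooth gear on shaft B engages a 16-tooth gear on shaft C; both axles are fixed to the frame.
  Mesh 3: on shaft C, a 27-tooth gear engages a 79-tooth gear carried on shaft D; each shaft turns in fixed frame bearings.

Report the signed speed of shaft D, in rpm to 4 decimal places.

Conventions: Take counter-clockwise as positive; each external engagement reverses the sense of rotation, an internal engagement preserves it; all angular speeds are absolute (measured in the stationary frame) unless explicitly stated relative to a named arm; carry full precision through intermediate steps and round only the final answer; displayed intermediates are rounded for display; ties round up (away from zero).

-120.1329 rpm

class = fixed-axis compound train [3 meshes; 3 ratios multiply, 3 sense flips]
mesh 1 [37T→70T]: ω = 665.0000×37/70 = 351.5000 rpm, sense flips to −
mesh 2 [16T→16T]: ω = 351.5000×16/16 = 351.5000 rpm, sense flips to +
mesh 3 [27T→79T]: ω = 351.5000×27/79 = 120.1329 rpm, sense flips to −
signed output speed = -120.1329 rpm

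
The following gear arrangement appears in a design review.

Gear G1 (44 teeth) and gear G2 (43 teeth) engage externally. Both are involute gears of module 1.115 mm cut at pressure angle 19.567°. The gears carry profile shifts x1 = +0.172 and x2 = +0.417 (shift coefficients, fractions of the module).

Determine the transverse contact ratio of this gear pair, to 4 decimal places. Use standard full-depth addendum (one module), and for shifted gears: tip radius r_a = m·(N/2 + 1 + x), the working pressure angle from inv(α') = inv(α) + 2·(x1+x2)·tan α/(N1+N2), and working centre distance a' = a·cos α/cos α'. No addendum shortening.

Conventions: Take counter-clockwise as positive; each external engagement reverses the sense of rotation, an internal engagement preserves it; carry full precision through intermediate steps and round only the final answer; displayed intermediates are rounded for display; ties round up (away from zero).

topology: single-mesh involute geometry — m = 1.115, 44T/43T pair
base radii: r_b1 = 23.113405, r_b2 = 22.588100
tip radii: r_a1 = 25.836780, r_a2 = 25.552455
inv(α') = inv(19.567°) + 2·(+0.172+0.417)·tan α/(44+43) = 0.01873923  ⇒  α' = 21.52749°
a' = a·cos α / cos α' = 48.5025·cos 19.567°/cos 21.52749° = 49.128638
action lengths: √(r_a1²−r_b1²) = 11.545983, √(r_a2²−r_b2²) = 11.945949
base pitch p_b = π·m·cos α = 3.300586
CR = (11.545983 + 11.945949 − 49.128638·sin 21.52749°)/3.300586 = 1.655554
contact ratio ≈ 1.6556

1.6556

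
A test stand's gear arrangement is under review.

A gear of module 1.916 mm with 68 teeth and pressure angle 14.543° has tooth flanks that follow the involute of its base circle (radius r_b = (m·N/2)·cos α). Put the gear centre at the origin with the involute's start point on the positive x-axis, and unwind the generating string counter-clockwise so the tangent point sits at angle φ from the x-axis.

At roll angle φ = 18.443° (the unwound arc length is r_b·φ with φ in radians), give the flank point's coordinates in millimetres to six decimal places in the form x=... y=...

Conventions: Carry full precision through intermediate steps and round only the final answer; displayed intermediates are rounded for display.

class = single-mesh tooth geometry [base-circle involute, m = 1.916, 68T]
pitch radius r_p = m·N/2 = 1.916·68/2 = 65.144000
base radius r_b = r_p·cos α = 65.144000·cos 14.543° = 63.056751
roll angle φ = 18.443° = 0.32189107 rad
x = r_b·(cos φ + φ·sin φ) = 66.239393
y = r_b·(sin φ − φ·cos φ) = 0.693794

x=66.239393 y=0.693794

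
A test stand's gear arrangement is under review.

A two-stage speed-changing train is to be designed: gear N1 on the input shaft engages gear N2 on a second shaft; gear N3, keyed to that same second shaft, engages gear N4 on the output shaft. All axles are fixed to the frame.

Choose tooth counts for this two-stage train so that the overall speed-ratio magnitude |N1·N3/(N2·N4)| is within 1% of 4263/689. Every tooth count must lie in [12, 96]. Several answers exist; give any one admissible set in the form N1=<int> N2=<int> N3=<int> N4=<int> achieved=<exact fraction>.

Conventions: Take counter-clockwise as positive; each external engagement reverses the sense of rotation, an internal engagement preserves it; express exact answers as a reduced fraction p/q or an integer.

class = fixed-axis compound train [2-stage, 4263/689 wanted]
target = 4263/689 in lowest terms: an exact hit needs N1·N3 = k·4263 and N2·N4 = k·689 for one integer k, every count in [12, 96]; additionally prefer no 1:1 stage (N1 ≠ N2, N3 ≠ N4)
k = 1: N1·N3 = 4263 = 49·87, N2·N4 = 689 = 13·53
achieved = 49·87/(13·53) = 4263/689; |achieved − target| = 0 ≤ 4263/68900 ✓

N1=49 N2=13 N3=87 N4=53 achieved=4263/689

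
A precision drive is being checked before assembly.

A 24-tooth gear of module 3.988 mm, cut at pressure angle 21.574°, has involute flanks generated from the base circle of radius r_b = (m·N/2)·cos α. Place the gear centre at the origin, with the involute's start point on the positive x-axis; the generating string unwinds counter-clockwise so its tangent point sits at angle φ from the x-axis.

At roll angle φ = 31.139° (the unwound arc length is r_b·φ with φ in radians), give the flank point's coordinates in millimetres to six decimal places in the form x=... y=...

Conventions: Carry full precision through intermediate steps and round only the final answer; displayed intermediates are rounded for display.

x=50.598401 y=2.311721

topology: single-mesh involute geometry — m = 3.988, N = 24
pitch radius r_p = m·N/2 = 3.988·24/2 = 47.856000
base radius r_b = r_p·cos α = 47.856000·cos 21.574° = 44.503373
roll angle φ = 31.139° = 0.54347808 rad
x = r_b·(cos φ + φ·sin φ) = 50.598401
y = r_b·(sin φ − φ·cos φ) = 2.311721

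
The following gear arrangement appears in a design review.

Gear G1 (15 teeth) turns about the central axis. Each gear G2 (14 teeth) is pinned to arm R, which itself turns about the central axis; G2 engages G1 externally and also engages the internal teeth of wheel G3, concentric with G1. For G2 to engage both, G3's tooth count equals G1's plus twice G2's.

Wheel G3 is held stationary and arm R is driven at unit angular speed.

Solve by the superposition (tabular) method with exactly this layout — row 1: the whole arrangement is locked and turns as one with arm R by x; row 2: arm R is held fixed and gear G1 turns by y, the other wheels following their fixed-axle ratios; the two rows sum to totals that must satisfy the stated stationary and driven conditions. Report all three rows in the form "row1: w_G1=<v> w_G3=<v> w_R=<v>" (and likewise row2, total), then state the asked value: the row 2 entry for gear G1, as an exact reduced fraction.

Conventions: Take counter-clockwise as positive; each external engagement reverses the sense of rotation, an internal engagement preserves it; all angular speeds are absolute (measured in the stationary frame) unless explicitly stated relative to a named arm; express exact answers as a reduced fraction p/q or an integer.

recognized (axles ride arm R): planetary set, 15/14/43 teeth
row 1 (train locked, turned with arm): all members turn x
row 2 (arm held, sun turns y): ω_ring = −(15/43)·y, ω_arm = 0
boundary: total ω_ring = x − (15/43)·y = 0 and total ω_arm = x = 1  ⇒  y = 43/15, x = 1
row 2 ring = −(15/43)·43/15 = -1
totals (row 1 + row 2): sun 1 + 43/15 = 58/15, ring 1 + (-1) = 0, arm 1 + 0 = 1
asked cell (row2, sun) = 43/15

row1: w_G1=1 w_G3=1 w_R=1
row2: w_G1=43/15 w_G3=-1 w_R=0
total: w_G1=58/15 w_G3=0 w_R=1
asked value: 43/15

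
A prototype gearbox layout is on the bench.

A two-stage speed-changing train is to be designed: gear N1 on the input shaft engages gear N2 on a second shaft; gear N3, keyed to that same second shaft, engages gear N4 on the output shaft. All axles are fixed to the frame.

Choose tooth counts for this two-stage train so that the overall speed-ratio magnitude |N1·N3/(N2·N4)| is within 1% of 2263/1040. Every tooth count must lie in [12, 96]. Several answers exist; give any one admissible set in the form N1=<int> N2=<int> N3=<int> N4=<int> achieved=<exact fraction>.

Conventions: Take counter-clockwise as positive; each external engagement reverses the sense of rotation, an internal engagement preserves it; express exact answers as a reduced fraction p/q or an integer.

N1=31 N2=13 N3=73 N4=80 achieved=2263/1040

topology: fixed-axis compound train — 2 stages, target 2263/1040
target = 2263/1040 in lowest terms: an exact hit needs N1·N3 = k·2263 and N2·N4 = k·1040 for one integer k, every count in [12, 96]; additionally prefer no 1:1 stage (N1 ≠ N2, N3 ≠ N4)
k = 1: N1·N3 = 2263 = 31·73, N2·N4 = 1040 = 13·80
achieved = 31·73/(13·80) = 2263/1040; |achieved − target| = 0 ≤ 2263/104000 ✓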